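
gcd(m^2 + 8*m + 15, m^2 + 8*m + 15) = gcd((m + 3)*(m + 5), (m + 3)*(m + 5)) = m^2 + 8*m + 15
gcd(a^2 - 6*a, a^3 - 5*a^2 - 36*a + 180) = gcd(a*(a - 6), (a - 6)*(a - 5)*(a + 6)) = a - 6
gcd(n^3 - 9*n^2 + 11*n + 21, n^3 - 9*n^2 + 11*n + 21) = n^3 - 9*n^2 + 11*n + 21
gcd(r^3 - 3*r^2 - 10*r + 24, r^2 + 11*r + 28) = 1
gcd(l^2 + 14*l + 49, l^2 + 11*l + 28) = l + 7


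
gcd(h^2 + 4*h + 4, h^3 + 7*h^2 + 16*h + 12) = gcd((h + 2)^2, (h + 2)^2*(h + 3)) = h^2 + 4*h + 4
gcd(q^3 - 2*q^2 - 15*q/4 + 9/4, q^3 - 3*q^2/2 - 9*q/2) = q^2 - 3*q/2 - 9/2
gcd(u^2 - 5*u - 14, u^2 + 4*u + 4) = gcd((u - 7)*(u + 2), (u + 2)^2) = u + 2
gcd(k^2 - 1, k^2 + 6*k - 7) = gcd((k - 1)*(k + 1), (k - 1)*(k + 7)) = k - 1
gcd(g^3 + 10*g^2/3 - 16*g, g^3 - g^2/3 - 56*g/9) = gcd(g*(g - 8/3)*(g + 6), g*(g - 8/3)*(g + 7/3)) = g^2 - 8*g/3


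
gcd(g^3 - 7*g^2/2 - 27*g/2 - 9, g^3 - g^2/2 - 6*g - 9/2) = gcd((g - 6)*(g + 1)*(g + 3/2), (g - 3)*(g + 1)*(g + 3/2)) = g^2 + 5*g/2 + 3/2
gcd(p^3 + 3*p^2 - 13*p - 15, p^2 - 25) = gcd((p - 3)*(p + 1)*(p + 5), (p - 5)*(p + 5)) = p + 5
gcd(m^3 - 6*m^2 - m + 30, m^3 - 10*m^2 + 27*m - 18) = m - 3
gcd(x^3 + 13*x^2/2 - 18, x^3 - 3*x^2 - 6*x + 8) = x + 2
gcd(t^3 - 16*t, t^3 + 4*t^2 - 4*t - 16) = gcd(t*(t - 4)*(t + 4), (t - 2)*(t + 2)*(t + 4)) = t + 4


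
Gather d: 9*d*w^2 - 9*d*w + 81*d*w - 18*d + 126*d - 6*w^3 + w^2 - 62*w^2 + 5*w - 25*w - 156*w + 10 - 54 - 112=d*(9*w^2 + 72*w + 108) - 6*w^3 - 61*w^2 - 176*w - 156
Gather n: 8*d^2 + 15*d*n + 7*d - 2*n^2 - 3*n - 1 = 8*d^2 + 7*d - 2*n^2 + n*(15*d - 3) - 1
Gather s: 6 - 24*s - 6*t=-24*s - 6*t + 6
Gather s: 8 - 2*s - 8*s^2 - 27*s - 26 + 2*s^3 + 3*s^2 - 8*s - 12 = 2*s^3 - 5*s^2 - 37*s - 30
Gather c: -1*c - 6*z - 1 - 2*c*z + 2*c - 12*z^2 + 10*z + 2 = c*(1 - 2*z) - 12*z^2 + 4*z + 1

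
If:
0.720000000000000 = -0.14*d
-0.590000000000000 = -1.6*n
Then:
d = -5.14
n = 0.37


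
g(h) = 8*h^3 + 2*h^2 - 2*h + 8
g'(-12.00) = 3406.00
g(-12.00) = -13504.00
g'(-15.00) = 5338.00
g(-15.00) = -26512.00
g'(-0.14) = -2.09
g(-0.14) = 8.30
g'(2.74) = 189.14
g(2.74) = 182.10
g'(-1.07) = 21.20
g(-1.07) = 2.63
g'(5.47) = 737.98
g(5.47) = 1366.24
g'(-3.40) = 261.84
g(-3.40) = -276.51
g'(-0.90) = 13.84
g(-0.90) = 5.59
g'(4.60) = 524.24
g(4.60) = 819.81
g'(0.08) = -1.53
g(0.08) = 7.86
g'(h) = 24*h^2 + 4*h - 2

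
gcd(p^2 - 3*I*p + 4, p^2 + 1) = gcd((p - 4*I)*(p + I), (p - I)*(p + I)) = p + I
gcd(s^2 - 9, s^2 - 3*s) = s - 3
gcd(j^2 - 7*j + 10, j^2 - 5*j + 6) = j - 2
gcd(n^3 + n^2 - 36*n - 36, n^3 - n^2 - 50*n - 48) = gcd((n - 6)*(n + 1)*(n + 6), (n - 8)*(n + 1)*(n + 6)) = n^2 + 7*n + 6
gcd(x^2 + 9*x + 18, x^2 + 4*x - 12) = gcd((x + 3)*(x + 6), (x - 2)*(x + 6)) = x + 6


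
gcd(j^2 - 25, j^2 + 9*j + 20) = j + 5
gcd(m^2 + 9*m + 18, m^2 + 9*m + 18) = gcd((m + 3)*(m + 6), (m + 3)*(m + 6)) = m^2 + 9*m + 18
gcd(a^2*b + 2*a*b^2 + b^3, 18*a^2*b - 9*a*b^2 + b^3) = b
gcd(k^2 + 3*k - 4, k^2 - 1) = k - 1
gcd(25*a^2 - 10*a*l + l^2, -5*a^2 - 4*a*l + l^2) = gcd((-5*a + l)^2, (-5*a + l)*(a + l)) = 5*a - l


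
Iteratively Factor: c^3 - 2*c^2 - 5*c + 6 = (c + 2)*(c^2 - 4*c + 3) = (c - 1)*(c + 2)*(c - 3)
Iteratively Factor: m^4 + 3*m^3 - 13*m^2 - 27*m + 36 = (m + 4)*(m^3 - m^2 - 9*m + 9) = (m + 3)*(m + 4)*(m^2 - 4*m + 3) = (m - 1)*(m + 3)*(m + 4)*(m - 3)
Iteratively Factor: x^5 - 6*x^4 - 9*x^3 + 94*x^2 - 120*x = (x - 2)*(x^4 - 4*x^3 - 17*x^2 + 60*x) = (x - 5)*(x - 2)*(x^3 + x^2 - 12*x) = x*(x - 5)*(x - 2)*(x^2 + x - 12) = x*(x - 5)*(x - 3)*(x - 2)*(x + 4)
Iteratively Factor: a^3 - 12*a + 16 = (a - 2)*(a^2 + 2*a - 8) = (a - 2)^2*(a + 4)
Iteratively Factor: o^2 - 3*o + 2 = (o - 1)*(o - 2)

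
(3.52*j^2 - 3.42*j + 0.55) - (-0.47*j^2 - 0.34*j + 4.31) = 3.99*j^2 - 3.08*j - 3.76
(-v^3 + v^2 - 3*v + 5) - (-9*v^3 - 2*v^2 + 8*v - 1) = 8*v^3 + 3*v^2 - 11*v + 6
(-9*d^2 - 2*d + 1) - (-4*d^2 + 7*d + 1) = -5*d^2 - 9*d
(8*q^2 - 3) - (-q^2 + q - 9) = 9*q^2 - q + 6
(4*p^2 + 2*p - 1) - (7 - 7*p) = 4*p^2 + 9*p - 8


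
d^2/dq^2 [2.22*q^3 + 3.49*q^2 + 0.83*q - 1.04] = 13.32*q + 6.98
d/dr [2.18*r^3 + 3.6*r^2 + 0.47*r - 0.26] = 6.54*r^2 + 7.2*r + 0.47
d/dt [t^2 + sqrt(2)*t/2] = 2*t + sqrt(2)/2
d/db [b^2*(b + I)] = b*(3*b + 2*I)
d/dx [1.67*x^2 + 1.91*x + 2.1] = 3.34*x + 1.91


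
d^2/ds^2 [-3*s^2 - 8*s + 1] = -6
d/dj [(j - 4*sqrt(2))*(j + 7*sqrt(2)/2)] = 2*j - sqrt(2)/2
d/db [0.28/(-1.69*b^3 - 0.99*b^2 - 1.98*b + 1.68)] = (1.4196*b^2 + 0.5544*b + 0.5544)/(1.69*b^3 + 0.99*b^2 + 1.98*b - 1.68)^2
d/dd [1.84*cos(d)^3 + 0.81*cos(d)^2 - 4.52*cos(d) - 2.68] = (-5.52*cos(d)^2 - 1.62*cos(d) + 4.52)*sin(d)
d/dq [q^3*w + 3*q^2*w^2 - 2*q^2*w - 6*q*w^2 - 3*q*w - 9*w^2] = w*(3*q^2 + 6*q*w - 4*q - 6*w - 3)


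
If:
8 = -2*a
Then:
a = -4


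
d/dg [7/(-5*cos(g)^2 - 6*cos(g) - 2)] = -14*(5*cos(g) + 3)*sin(g)/(5*cos(g)^2 + 6*cos(g) + 2)^2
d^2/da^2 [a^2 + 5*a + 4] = 2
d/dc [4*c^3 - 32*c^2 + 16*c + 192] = 12*c^2 - 64*c + 16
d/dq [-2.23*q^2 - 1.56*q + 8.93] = -4.46*q - 1.56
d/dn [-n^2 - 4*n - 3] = -2*n - 4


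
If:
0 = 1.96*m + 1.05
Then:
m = -0.54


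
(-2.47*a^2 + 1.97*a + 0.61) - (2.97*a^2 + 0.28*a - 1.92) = -5.44*a^2 + 1.69*a + 2.53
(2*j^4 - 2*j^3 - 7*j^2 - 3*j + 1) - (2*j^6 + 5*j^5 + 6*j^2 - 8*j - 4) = -2*j^6 - 5*j^5 + 2*j^4 - 2*j^3 - 13*j^2 + 5*j + 5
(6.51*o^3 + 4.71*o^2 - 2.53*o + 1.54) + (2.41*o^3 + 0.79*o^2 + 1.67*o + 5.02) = 8.92*o^3 + 5.5*o^2 - 0.86*o + 6.56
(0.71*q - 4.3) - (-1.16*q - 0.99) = 1.87*q - 3.31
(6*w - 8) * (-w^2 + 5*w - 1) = -6*w^3 + 38*w^2 - 46*w + 8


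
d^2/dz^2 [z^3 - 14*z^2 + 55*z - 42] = 6*z - 28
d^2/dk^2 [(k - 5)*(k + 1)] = 2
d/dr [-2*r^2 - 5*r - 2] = -4*r - 5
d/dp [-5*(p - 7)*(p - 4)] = 55 - 10*p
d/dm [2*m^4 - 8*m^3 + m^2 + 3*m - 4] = 8*m^3 - 24*m^2 + 2*m + 3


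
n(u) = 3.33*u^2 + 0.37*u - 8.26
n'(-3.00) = -19.61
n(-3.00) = 20.60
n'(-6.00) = -39.59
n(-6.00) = 109.40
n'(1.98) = 13.56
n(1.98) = 5.53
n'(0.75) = 5.36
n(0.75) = -6.11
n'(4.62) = 31.14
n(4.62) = 64.53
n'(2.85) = 19.35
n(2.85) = 19.84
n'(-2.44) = -15.88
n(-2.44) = 10.66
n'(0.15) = 1.37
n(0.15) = -8.13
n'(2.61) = 17.75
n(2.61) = 15.39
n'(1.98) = 13.56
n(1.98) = 5.53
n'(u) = 6.66*u + 0.37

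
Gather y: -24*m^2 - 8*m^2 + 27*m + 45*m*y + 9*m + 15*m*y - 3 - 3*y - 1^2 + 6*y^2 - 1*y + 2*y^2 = -32*m^2 + 36*m + 8*y^2 + y*(60*m - 4) - 4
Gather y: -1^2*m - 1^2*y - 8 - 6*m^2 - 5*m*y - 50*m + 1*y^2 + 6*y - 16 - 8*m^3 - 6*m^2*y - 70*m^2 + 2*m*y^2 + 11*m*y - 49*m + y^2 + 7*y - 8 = -8*m^3 - 76*m^2 - 100*m + y^2*(2*m + 2) + y*(-6*m^2 + 6*m + 12) - 32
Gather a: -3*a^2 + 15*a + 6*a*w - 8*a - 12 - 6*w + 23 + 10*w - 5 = -3*a^2 + a*(6*w + 7) + 4*w + 6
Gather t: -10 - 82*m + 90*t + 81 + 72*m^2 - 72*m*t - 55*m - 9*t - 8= 72*m^2 - 137*m + t*(81 - 72*m) + 63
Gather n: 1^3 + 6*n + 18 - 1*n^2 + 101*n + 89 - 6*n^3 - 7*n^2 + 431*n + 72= -6*n^3 - 8*n^2 + 538*n + 180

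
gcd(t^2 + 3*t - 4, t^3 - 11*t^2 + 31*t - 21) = t - 1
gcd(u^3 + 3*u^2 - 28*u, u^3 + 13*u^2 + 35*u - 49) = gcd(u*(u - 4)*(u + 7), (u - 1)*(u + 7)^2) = u + 7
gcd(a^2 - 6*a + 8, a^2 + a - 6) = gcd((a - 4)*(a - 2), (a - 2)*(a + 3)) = a - 2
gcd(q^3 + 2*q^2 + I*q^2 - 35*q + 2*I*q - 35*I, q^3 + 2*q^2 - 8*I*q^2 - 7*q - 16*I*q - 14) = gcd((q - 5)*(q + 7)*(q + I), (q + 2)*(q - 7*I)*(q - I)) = 1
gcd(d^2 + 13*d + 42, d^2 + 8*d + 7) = d + 7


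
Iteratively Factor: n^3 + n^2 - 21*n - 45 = (n + 3)*(n^2 - 2*n - 15) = (n + 3)^2*(n - 5)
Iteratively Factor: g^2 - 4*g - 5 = (g + 1)*(g - 5)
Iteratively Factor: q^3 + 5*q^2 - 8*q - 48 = (q - 3)*(q^2 + 8*q + 16) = (q - 3)*(q + 4)*(q + 4)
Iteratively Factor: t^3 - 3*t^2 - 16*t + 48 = (t + 4)*(t^2 - 7*t + 12) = (t - 3)*(t + 4)*(t - 4)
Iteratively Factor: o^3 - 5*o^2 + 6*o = (o - 3)*(o^2 - 2*o) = (o - 3)*(o - 2)*(o)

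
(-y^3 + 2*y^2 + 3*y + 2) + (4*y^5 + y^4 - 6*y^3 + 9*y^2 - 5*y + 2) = 4*y^5 + y^4 - 7*y^3 + 11*y^2 - 2*y + 4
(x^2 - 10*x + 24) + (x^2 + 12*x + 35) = 2*x^2 + 2*x + 59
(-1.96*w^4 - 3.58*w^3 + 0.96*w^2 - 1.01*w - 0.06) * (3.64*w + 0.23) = -7.1344*w^5 - 13.482*w^4 + 2.671*w^3 - 3.4556*w^2 - 0.4507*w - 0.0138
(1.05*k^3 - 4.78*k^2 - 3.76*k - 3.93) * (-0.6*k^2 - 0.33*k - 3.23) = -0.63*k^5 + 2.5215*k^4 + 0.4419*k^3 + 19.0382*k^2 + 13.4417*k + 12.6939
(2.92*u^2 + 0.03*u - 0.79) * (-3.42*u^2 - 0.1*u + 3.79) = -9.9864*u^4 - 0.3946*u^3 + 13.7656*u^2 + 0.1927*u - 2.9941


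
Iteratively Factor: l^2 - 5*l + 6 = (l - 2)*(l - 3)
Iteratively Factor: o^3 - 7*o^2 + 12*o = (o - 3)*(o^2 - 4*o) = (o - 4)*(o - 3)*(o)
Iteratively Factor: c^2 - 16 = (c - 4)*(c + 4)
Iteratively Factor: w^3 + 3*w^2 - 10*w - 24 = (w + 4)*(w^2 - w - 6) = (w - 3)*(w + 4)*(w + 2)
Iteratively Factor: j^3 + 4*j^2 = (j)*(j^2 + 4*j) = j*(j + 4)*(j)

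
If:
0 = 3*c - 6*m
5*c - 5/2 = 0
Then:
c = 1/2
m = 1/4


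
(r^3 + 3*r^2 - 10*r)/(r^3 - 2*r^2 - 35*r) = (r - 2)/(r - 7)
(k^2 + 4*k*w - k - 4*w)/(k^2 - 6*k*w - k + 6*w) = (-k - 4*w)/(-k + 6*w)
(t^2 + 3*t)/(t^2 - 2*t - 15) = t/(t - 5)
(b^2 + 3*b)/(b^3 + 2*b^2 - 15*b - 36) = b/(b^2 - b - 12)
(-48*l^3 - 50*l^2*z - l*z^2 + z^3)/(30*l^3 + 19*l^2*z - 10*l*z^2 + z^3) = (-48*l^2 - 2*l*z + z^2)/(30*l^2 - 11*l*z + z^2)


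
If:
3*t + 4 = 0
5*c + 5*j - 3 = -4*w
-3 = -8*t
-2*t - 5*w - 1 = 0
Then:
No Solution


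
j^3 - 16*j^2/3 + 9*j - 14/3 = (j - 7/3)*(j - 2)*(j - 1)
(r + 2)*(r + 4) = r^2 + 6*r + 8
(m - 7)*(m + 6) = m^2 - m - 42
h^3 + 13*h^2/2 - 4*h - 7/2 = (h - 1)*(h + 1/2)*(h + 7)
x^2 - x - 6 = (x - 3)*(x + 2)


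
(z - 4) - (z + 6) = -10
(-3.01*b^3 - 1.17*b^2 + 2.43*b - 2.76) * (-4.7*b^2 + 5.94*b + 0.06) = 14.147*b^5 - 12.3804*b^4 - 18.5514*b^3 + 27.336*b^2 - 16.2486*b - 0.1656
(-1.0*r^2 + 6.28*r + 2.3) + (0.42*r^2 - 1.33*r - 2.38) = -0.58*r^2 + 4.95*r - 0.0800000000000001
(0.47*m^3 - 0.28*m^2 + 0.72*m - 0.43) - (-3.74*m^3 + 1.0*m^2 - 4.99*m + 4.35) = 4.21*m^3 - 1.28*m^2 + 5.71*m - 4.78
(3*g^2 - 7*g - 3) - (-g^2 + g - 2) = 4*g^2 - 8*g - 1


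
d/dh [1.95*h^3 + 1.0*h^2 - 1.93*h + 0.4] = 5.85*h^2 + 2.0*h - 1.93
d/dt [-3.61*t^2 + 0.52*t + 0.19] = 0.52 - 7.22*t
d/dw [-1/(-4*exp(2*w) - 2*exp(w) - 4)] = (-4*exp(w) - 1)*exp(w)/(2*(2*exp(2*w) + exp(w) + 2)^2)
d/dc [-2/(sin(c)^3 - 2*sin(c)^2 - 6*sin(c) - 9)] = 2*(3*sin(c)^2 - 4*sin(c) - 6)*cos(c)/(sin(c)^3 - 2*sin(c)^2 - 6*sin(c) - 9)^2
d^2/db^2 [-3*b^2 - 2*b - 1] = -6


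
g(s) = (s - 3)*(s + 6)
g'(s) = 2*s + 3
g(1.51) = -11.19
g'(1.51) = 6.02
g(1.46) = -11.49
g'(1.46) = 5.92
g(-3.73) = -15.28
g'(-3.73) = -4.46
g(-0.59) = -19.42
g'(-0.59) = 1.82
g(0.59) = -15.88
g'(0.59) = 4.18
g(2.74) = -2.27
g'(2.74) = 8.48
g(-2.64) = -18.95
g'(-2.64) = -2.28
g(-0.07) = -18.21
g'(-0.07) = 2.86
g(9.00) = 90.00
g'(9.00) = 21.00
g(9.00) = 90.00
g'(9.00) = 21.00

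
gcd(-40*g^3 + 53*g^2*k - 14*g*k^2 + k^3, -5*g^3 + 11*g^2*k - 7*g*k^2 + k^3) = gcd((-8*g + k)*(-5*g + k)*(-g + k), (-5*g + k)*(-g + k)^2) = 5*g^2 - 6*g*k + k^2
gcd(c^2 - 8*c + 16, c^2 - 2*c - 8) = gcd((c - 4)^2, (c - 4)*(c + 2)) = c - 4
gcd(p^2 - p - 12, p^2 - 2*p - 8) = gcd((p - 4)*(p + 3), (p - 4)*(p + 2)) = p - 4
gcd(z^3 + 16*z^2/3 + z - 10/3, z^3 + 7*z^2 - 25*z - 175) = z + 5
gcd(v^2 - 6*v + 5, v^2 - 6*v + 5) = v^2 - 6*v + 5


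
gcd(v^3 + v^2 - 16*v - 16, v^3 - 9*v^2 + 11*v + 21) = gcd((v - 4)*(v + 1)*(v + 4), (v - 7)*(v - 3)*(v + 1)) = v + 1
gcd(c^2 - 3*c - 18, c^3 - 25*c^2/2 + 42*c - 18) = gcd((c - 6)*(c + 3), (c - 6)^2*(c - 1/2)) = c - 6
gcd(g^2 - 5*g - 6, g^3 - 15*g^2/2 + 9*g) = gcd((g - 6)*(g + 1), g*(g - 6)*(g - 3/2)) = g - 6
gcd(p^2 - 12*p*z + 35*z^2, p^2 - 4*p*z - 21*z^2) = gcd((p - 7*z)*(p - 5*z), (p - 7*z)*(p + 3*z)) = -p + 7*z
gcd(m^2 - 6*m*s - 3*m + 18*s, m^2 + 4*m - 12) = 1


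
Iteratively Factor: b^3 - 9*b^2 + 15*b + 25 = (b - 5)*(b^2 - 4*b - 5) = (b - 5)*(b + 1)*(b - 5)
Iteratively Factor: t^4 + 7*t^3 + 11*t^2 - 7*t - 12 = (t - 1)*(t^3 + 8*t^2 + 19*t + 12) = (t - 1)*(t + 3)*(t^2 + 5*t + 4) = (t - 1)*(t + 3)*(t + 4)*(t + 1)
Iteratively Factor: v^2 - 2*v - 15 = (v - 5)*(v + 3)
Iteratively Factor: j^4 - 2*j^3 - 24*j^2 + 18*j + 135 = (j + 3)*(j^3 - 5*j^2 - 9*j + 45) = (j - 3)*(j + 3)*(j^2 - 2*j - 15) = (j - 5)*(j - 3)*(j + 3)*(j + 3)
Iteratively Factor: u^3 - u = (u)*(u^2 - 1) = u*(u + 1)*(u - 1)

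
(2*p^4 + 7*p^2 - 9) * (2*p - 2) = 4*p^5 - 4*p^4 + 14*p^3 - 14*p^2 - 18*p + 18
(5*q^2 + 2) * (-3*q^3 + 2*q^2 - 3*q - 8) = -15*q^5 + 10*q^4 - 21*q^3 - 36*q^2 - 6*q - 16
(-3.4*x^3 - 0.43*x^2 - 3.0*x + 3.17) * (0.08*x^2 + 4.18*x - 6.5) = -0.272*x^5 - 14.2464*x^4 + 20.0626*x^3 - 9.4914*x^2 + 32.7506*x - 20.605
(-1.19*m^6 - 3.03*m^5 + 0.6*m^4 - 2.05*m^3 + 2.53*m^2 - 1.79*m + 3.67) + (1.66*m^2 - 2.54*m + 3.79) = -1.19*m^6 - 3.03*m^5 + 0.6*m^4 - 2.05*m^3 + 4.19*m^2 - 4.33*m + 7.46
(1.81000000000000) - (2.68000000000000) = -0.870000000000000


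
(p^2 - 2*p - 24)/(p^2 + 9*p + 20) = (p - 6)/(p + 5)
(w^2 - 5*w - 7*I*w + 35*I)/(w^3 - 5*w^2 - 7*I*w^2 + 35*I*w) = 1/w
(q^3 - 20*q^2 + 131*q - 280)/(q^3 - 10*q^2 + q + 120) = (q - 7)/(q + 3)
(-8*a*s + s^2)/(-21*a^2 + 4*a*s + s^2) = s*(-8*a + s)/(-21*a^2 + 4*a*s + s^2)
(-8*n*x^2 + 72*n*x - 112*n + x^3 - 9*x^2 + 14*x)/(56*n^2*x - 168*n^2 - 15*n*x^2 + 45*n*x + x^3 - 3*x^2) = (x^2 - 9*x + 14)/(-7*n*x + 21*n + x^2 - 3*x)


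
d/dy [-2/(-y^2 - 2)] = -4*y/(y^2 + 2)^2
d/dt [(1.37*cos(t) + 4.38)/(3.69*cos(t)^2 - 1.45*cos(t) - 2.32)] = (5.0553*cos(t)^2 + 32.3244*cos(t) - 3.1726)*sin(t)/(13.6161*cos(t)^4 - 10.701*cos(t)^3 - 15.0191*cos(t)^2 + 6.728*cos(t) + 5.3824)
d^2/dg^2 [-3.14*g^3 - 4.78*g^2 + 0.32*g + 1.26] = -18.84*g - 9.56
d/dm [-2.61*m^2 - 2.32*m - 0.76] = -5.22*m - 2.32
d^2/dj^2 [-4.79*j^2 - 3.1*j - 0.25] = -9.58000000000000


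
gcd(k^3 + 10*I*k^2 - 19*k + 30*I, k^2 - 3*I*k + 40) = k + 5*I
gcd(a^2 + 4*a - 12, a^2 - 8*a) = 1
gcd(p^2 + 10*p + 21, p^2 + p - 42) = p + 7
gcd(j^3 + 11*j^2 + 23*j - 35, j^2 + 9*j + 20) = j + 5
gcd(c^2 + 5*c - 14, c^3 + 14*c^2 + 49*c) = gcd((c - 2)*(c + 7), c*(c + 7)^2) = c + 7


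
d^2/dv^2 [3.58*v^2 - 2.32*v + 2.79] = 7.16000000000000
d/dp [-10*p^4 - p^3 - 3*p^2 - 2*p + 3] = -40*p^3 - 3*p^2 - 6*p - 2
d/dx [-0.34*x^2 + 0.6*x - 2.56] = 0.6 - 0.68*x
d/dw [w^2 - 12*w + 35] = 2*w - 12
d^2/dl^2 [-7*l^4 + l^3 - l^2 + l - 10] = -84*l^2 + 6*l - 2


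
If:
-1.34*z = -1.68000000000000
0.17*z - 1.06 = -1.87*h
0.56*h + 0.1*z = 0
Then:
No Solution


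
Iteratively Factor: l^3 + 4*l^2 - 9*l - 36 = (l - 3)*(l^2 + 7*l + 12) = (l - 3)*(l + 3)*(l + 4)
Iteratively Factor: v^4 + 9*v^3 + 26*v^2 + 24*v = (v)*(v^3 + 9*v^2 + 26*v + 24) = v*(v + 2)*(v^2 + 7*v + 12) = v*(v + 2)*(v + 3)*(v + 4)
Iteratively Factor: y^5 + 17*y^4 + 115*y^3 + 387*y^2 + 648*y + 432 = (y + 3)*(y^4 + 14*y^3 + 73*y^2 + 168*y + 144) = (y + 3)*(y + 4)*(y^3 + 10*y^2 + 33*y + 36) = (y + 3)^2*(y + 4)*(y^2 + 7*y + 12) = (y + 3)^3*(y + 4)*(y + 4)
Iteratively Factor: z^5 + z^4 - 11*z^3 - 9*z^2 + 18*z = (z - 1)*(z^4 + 2*z^3 - 9*z^2 - 18*z) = z*(z - 1)*(z^3 + 2*z^2 - 9*z - 18) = z*(z - 1)*(z + 2)*(z^2 - 9) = z*(z - 1)*(z + 2)*(z + 3)*(z - 3)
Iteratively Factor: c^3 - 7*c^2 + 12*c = (c - 4)*(c^2 - 3*c) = c*(c - 4)*(c - 3)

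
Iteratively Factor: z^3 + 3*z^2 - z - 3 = (z + 1)*(z^2 + 2*z - 3) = (z - 1)*(z + 1)*(z + 3)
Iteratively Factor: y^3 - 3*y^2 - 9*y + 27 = (y - 3)*(y^2 - 9) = (y - 3)^2*(y + 3)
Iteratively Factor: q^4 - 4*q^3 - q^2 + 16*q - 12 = (q - 2)*(q^3 - 2*q^2 - 5*q + 6) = (q - 3)*(q - 2)*(q^2 + q - 2) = (q - 3)*(q - 2)*(q - 1)*(q + 2)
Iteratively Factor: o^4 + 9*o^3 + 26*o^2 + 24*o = (o)*(o^3 + 9*o^2 + 26*o + 24) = o*(o + 3)*(o^2 + 6*o + 8) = o*(o + 2)*(o + 3)*(o + 4)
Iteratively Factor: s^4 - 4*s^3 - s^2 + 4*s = (s - 1)*(s^3 - 3*s^2 - 4*s) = (s - 4)*(s - 1)*(s^2 + s) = s*(s - 4)*(s - 1)*(s + 1)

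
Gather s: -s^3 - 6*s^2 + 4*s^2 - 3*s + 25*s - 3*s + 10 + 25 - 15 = -s^3 - 2*s^2 + 19*s + 20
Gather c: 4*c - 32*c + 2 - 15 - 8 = -28*c - 21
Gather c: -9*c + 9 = 9 - 9*c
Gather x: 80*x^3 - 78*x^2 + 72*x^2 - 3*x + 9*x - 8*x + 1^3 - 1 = 80*x^3 - 6*x^2 - 2*x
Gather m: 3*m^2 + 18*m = 3*m^2 + 18*m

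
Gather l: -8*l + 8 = 8 - 8*l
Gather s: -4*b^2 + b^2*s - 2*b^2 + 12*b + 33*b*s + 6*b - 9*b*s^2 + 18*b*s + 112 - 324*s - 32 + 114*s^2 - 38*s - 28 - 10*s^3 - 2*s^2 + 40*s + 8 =-6*b^2 + 18*b - 10*s^3 + s^2*(112 - 9*b) + s*(b^2 + 51*b - 322) + 60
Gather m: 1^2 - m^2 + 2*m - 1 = -m^2 + 2*m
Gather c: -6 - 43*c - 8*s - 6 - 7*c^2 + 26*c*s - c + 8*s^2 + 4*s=-7*c^2 + c*(26*s - 44) + 8*s^2 - 4*s - 12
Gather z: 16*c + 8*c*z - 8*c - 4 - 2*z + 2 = 8*c + z*(8*c - 2) - 2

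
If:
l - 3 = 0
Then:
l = 3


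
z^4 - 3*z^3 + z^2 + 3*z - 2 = (z - 2)*(z - 1)^2*(z + 1)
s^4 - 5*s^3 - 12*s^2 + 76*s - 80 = (s - 5)*(s - 2)^2*(s + 4)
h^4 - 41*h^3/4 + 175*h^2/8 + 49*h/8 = h*(h - 7)*(h - 7/2)*(h + 1/4)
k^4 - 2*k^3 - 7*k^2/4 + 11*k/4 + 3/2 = (k - 2)*(k - 3/2)*(k + 1/2)*(k + 1)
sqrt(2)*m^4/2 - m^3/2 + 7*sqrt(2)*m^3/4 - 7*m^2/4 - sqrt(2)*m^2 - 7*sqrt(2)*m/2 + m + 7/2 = (m + 7/2)*(m - sqrt(2))*(m - sqrt(2)/2)*(sqrt(2)*m/2 + 1)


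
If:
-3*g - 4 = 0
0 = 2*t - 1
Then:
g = -4/3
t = 1/2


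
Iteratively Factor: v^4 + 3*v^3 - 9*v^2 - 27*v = (v + 3)*(v^3 - 9*v) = (v - 3)*(v + 3)*(v^2 + 3*v) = v*(v - 3)*(v + 3)*(v + 3)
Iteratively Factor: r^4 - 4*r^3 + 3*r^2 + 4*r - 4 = (r - 2)*(r^3 - 2*r^2 - r + 2) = (r - 2)^2*(r^2 - 1) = (r - 2)^2*(r - 1)*(r + 1)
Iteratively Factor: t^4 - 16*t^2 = (t - 4)*(t^3 + 4*t^2) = t*(t - 4)*(t^2 + 4*t) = t*(t - 4)*(t + 4)*(t)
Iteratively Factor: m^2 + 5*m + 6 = (m + 3)*(m + 2)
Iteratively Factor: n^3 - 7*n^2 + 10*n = (n)*(n^2 - 7*n + 10) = n*(n - 2)*(n - 5)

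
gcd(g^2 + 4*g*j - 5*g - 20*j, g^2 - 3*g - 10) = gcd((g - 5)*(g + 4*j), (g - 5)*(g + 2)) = g - 5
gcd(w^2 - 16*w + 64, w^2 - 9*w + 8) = w - 8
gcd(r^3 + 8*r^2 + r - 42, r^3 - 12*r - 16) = 1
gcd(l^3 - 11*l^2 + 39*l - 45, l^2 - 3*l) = l - 3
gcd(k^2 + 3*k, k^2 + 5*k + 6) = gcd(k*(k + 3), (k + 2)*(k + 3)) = k + 3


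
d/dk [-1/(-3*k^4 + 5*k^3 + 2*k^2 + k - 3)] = (-12*k^3 + 15*k^2 + 4*k + 1)/(-3*k^4 + 5*k^3 + 2*k^2 + k - 3)^2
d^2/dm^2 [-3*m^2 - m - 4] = -6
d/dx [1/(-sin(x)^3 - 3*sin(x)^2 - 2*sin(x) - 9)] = (3*sin(x)^2 + 6*sin(x) + 2)*cos(x)/(sin(x)^3 + 3*sin(x)^2 + 2*sin(x) + 9)^2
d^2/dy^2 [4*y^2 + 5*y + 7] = 8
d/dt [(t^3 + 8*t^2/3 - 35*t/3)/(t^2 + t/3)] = (9*t^2 + 6*t + 113)/(9*t^2 + 6*t + 1)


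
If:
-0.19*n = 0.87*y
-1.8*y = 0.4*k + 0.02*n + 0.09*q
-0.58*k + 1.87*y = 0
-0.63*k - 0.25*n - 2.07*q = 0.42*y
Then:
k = 0.00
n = 0.00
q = 0.00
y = 0.00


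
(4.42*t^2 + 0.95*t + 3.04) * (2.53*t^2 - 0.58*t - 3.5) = 11.1826*t^4 - 0.1601*t^3 - 8.3298*t^2 - 5.0882*t - 10.64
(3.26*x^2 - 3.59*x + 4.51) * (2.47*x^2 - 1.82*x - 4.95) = 8.0522*x^4 - 14.8005*x^3 + 1.5365*x^2 + 9.5623*x - 22.3245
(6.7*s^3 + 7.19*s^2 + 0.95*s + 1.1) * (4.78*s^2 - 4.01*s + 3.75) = 32.026*s^5 + 7.5012*s^4 + 0.834099999999999*s^3 + 28.411*s^2 - 0.8485*s + 4.125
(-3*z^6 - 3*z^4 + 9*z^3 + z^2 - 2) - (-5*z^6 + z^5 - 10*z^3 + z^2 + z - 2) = 2*z^6 - z^5 - 3*z^4 + 19*z^3 - z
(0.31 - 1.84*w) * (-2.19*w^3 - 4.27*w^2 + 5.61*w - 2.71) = 4.0296*w^4 + 7.1779*w^3 - 11.6461*w^2 + 6.7255*w - 0.8401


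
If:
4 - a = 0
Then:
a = 4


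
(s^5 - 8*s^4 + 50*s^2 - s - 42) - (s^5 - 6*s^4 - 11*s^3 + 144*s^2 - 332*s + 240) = -2*s^4 + 11*s^3 - 94*s^2 + 331*s - 282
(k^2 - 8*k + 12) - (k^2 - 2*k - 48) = 60 - 6*k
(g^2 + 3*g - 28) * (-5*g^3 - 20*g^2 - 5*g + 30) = -5*g^5 - 35*g^4 + 75*g^3 + 575*g^2 + 230*g - 840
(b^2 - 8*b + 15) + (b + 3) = b^2 - 7*b + 18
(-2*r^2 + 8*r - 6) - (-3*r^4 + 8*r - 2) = 3*r^4 - 2*r^2 - 4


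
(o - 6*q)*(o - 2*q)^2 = o^3 - 10*o^2*q + 28*o*q^2 - 24*q^3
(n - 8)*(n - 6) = n^2 - 14*n + 48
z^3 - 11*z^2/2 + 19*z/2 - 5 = (z - 5/2)*(z - 2)*(z - 1)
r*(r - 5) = r^2 - 5*r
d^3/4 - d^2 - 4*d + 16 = (d/4 + 1)*(d - 4)^2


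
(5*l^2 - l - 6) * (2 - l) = -5*l^3 + 11*l^2 + 4*l - 12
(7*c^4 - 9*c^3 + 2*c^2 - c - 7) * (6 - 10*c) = -70*c^5 + 132*c^4 - 74*c^3 + 22*c^2 + 64*c - 42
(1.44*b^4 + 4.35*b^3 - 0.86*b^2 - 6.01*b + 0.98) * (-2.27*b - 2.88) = -3.2688*b^5 - 14.0217*b^4 - 10.5758*b^3 + 16.1195*b^2 + 15.0842*b - 2.8224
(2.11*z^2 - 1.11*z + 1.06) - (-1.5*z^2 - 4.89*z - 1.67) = 3.61*z^2 + 3.78*z + 2.73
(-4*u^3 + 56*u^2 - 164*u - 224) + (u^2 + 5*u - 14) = -4*u^3 + 57*u^2 - 159*u - 238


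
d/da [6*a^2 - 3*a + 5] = 12*a - 3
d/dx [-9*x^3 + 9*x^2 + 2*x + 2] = -27*x^2 + 18*x + 2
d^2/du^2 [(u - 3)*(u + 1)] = 2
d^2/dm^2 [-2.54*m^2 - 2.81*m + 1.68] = -5.08000000000000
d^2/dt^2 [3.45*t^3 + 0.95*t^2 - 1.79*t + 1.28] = 20.7*t + 1.9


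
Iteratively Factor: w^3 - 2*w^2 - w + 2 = (w - 1)*(w^2 - w - 2) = (w - 2)*(w - 1)*(w + 1)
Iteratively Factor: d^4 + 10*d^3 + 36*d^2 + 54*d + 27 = (d + 3)*(d^3 + 7*d^2 + 15*d + 9) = (d + 1)*(d + 3)*(d^2 + 6*d + 9) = (d + 1)*(d + 3)^2*(d + 3)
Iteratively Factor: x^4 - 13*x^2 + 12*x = (x - 3)*(x^3 + 3*x^2 - 4*x) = (x - 3)*(x + 4)*(x^2 - x) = x*(x - 3)*(x + 4)*(x - 1)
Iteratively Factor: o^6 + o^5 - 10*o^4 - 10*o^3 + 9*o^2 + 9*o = (o + 1)*(o^5 - 10*o^3 + 9*o) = (o + 1)*(o + 3)*(o^4 - 3*o^3 - o^2 + 3*o) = (o + 1)^2*(o + 3)*(o^3 - 4*o^2 + 3*o) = o*(o + 1)^2*(o + 3)*(o^2 - 4*o + 3) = o*(o - 1)*(o + 1)^2*(o + 3)*(o - 3)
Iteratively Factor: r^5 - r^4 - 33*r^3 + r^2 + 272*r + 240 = (r + 3)*(r^4 - 4*r^3 - 21*r^2 + 64*r + 80) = (r - 4)*(r + 3)*(r^3 - 21*r - 20) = (r - 4)*(r + 3)*(r + 4)*(r^2 - 4*r - 5) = (r - 5)*(r - 4)*(r + 3)*(r + 4)*(r + 1)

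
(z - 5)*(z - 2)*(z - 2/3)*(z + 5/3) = z^4 - 6*z^3 + 17*z^2/9 + 160*z/9 - 100/9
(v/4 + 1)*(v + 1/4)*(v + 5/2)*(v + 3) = v^4/4 + 39*v^3/16 + 255*v^2/32 + 299*v/32 + 15/8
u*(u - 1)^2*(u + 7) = u^4 + 5*u^3 - 13*u^2 + 7*u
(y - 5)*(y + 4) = y^2 - y - 20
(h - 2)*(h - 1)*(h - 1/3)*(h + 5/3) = h^4 - 5*h^3/3 - 23*h^2/9 + 13*h/3 - 10/9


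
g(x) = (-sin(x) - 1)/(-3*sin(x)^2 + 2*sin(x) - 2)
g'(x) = (6*sin(x)*cos(x) - 2*cos(x))*(-sin(x) - 1)/(-3*sin(x)^2 + 2*sin(x) - 2)^2 - cos(x)/(-3*sin(x)^2 + 2*sin(x) - 2) = (-3*sin(x)^2 - 6*sin(x) + 4)*cos(x)/(3*sin(x)^2 - 2*sin(x) + 2)^2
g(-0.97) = 0.03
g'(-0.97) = 0.12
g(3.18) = 0.46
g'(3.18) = -0.97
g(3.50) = 0.21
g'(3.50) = -0.57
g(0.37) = 0.82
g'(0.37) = 0.48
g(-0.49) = 0.15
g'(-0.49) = 0.42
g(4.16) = 0.03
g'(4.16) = -0.11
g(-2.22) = 0.04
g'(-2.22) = -0.14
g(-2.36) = 0.06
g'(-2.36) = -0.20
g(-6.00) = 0.76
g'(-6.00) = 0.71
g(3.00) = 0.64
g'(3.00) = -0.97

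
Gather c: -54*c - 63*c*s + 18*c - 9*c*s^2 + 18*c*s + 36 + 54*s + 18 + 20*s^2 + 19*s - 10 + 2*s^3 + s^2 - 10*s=c*(-9*s^2 - 45*s - 36) + 2*s^3 + 21*s^2 + 63*s + 44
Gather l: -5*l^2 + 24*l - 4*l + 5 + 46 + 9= -5*l^2 + 20*l + 60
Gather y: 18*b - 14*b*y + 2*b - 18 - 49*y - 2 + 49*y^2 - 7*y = 20*b + 49*y^2 + y*(-14*b - 56) - 20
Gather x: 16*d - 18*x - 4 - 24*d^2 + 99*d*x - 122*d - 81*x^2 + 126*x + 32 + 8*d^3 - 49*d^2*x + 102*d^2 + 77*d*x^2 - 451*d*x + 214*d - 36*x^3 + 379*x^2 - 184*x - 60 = 8*d^3 + 78*d^2 + 108*d - 36*x^3 + x^2*(77*d + 298) + x*(-49*d^2 - 352*d - 76) - 32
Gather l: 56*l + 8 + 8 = 56*l + 16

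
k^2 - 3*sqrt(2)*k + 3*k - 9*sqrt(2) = (k + 3)*(k - 3*sqrt(2))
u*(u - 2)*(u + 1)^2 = u^4 - 3*u^2 - 2*u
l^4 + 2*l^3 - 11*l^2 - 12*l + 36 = (l - 2)^2*(l + 3)^2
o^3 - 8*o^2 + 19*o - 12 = (o - 4)*(o - 3)*(o - 1)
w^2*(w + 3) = w^3 + 3*w^2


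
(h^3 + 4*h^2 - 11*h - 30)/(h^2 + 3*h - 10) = (h^2 - h - 6)/(h - 2)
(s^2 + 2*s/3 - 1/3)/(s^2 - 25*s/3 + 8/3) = (s + 1)/(s - 8)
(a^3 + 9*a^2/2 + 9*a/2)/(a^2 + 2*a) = (2*a^2 + 9*a + 9)/(2*(a + 2))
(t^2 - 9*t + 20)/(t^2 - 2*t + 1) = (t^2 - 9*t + 20)/(t^2 - 2*t + 1)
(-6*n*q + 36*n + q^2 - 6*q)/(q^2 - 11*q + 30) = (-6*n + q)/(q - 5)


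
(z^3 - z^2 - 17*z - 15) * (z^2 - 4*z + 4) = z^5 - 5*z^4 - 9*z^3 + 49*z^2 - 8*z - 60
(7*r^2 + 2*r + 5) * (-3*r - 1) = -21*r^3 - 13*r^2 - 17*r - 5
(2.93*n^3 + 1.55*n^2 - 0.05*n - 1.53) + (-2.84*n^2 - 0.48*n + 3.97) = 2.93*n^3 - 1.29*n^2 - 0.53*n + 2.44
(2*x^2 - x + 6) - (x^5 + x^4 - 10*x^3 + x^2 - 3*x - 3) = -x^5 - x^4 + 10*x^3 + x^2 + 2*x + 9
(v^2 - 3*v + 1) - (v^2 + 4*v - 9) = 10 - 7*v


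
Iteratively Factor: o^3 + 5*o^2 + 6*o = (o + 3)*(o^2 + 2*o) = o*(o + 3)*(o + 2)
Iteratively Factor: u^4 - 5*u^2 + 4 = (u - 2)*(u^3 + 2*u^2 - u - 2) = (u - 2)*(u + 1)*(u^2 + u - 2) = (u - 2)*(u - 1)*(u + 1)*(u + 2)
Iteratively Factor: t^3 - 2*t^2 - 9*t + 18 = (t - 2)*(t^2 - 9) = (t - 2)*(t + 3)*(t - 3)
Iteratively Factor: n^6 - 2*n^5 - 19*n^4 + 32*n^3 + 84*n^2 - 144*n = (n - 2)*(n^5 - 19*n^3 - 6*n^2 + 72*n) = (n - 4)*(n - 2)*(n^4 + 4*n^3 - 3*n^2 - 18*n) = (n - 4)*(n - 2)*(n + 3)*(n^3 + n^2 - 6*n) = (n - 4)*(n - 2)*(n + 3)^2*(n^2 - 2*n) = n*(n - 4)*(n - 2)*(n + 3)^2*(n - 2)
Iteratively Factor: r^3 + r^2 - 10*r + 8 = (r - 1)*(r^2 + 2*r - 8) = (r - 1)*(r + 4)*(r - 2)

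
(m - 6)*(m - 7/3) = m^2 - 25*m/3 + 14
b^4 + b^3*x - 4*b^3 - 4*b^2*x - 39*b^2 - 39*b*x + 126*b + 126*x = (b - 7)*(b - 3)*(b + 6)*(b + x)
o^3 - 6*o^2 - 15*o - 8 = (o - 8)*(o + 1)^2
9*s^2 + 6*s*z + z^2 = (3*s + z)^2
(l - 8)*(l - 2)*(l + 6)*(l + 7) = l^4 + 3*l^3 - 72*l^2 - 212*l + 672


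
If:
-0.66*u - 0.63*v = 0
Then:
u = -0.954545454545455*v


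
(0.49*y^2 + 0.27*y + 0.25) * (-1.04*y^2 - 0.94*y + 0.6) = -0.5096*y^4 - 0.7414*y^3 - 0.2198*y^2 - 0.073*y + 0.15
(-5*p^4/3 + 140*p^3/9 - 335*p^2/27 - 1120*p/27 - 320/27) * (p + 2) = -5*p^5/3 + 110*p^4/9 + 505*p^3/27 - 1790*p^2/27 - 2560*p/27 - 640/27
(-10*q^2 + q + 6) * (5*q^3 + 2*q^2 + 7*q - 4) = -50*q^5 - 15*q^4 - 38*q^3 + 59*q^2 + 38*q - 24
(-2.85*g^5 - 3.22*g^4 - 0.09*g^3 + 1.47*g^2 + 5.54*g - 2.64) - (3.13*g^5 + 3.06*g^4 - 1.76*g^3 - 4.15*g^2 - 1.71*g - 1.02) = -5.98*g^5 - 6.28*g^4 + 1.67*g^3 + 5.62*g^2 + 7.25*g - 1.62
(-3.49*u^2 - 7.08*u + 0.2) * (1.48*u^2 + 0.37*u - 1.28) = -5.1652*u^4 - 11.7697*u^3 + 2.1436*u^2 + 9.1364*u - 0.256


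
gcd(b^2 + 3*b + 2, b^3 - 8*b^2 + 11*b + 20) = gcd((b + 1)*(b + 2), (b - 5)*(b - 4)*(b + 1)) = b + 1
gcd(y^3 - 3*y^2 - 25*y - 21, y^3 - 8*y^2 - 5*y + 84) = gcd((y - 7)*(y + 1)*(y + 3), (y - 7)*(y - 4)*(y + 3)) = y^2 - 4*y - 21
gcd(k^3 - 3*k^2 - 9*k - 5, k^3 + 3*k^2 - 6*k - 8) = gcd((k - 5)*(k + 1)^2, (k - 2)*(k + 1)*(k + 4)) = k + 1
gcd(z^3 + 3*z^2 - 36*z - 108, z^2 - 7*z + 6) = z - 6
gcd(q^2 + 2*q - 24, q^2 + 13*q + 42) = q + 6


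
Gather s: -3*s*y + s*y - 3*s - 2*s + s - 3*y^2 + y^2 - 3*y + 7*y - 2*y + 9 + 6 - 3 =s*(-2*y - 4) - 2*y^2 + 2*y + 12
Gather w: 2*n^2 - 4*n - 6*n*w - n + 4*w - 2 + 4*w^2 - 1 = 2*n^2 - 5*n + 4*w^2 + w*(4 - 6*n) - 3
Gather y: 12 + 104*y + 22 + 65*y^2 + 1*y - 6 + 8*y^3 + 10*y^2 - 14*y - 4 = 8*y^3 + 75*y^2 + 91*y + 24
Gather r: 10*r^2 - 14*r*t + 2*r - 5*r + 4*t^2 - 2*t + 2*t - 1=10*r^2 + r*(-14*t - 3) + 4*t^2 - 1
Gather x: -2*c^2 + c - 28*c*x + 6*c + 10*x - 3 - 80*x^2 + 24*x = -2*c^2 + 7*c - 80*x^2 + x*(34 - 28*c) - 3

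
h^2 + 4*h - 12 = (h - 2)*(h + 6)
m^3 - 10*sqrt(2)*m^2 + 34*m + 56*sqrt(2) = (m - 7*sqrt(2))*(m - 4*sqrt(2))*(m + sqrt(2))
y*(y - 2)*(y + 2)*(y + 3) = y^4 + 3*y^3 - 4*y^2 - 12*y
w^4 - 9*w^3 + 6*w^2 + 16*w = w*(w - 8)*(w - 2)*(w + 1)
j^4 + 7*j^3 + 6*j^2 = j^2*(j + 1)*(j + 6)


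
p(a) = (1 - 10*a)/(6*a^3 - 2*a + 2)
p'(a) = (1 - 10*a)*(2 - 18*a^2)/(6*a^3 - 2*a + 2)^2 - 10/(6*a^3 - 2*a + 2)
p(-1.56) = -0.94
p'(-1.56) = -1.66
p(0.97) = -1.57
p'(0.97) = 2.43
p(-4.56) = -0.08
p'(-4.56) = -0.04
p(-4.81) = -0.07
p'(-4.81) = -0.03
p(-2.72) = -0.25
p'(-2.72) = -0.20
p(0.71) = -2.24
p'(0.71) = 2.13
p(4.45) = -0.08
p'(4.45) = 0.04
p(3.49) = -0.14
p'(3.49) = 0.08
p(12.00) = -0.01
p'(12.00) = 0.00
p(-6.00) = -0.05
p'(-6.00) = -0.02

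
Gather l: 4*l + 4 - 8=4*l - 4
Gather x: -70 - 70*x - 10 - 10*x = -80*x - 80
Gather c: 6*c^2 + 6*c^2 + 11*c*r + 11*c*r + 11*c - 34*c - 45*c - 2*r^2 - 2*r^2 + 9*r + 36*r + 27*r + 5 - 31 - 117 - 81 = 12*c^2 + c*(22*r - 68) - 4*r^2 + 72*r - 224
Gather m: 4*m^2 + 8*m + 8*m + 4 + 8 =4*m^2 + 16*m + 12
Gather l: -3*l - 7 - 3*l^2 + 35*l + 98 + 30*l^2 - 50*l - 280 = 27*l^2 - 18*l - 189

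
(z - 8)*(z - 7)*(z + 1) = z^3 - 14*z^2 + 41*z + 56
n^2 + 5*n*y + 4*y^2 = (n + y)*(n + 4*y)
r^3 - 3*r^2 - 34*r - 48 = (r - 8)*(r + 2)*(r + 3)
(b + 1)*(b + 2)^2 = b^3 + 5*b^2 + 8*b + 4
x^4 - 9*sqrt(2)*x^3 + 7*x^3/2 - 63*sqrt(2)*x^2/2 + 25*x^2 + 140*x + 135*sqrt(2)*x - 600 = (x - 5/2)*(x + 6)*(x - 5*sqrt(2))*(x - 4*sqrt(2))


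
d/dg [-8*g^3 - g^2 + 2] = 2*g*(-12*g - 1)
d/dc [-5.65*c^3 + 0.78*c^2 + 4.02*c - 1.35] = -16.95*c^2 + 1.56*c + 4.02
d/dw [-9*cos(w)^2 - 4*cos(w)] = 2*(9*cos(w) + 2)*sin(w)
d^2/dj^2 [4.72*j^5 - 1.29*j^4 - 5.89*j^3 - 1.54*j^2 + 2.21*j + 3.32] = 94.4*j^3 - 15.48*j^2 - 35.34*j - 3.08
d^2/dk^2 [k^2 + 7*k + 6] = 2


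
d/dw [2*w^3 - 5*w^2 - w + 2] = 6*w^2 - 10*w - 1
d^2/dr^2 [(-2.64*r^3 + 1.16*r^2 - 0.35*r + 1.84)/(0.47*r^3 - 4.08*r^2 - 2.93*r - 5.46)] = (1.77635683940025e-15*r^7 - 9.61243999999999*r^6 - 22.2771540000001*r^5 - 62.808168*r^4 + 17.1635179999998*r^3 - 250.656648*r^2 - 265.12704*r + 29.97518)/(0.103823*r^9 - 2.703816*r^8 + 21.529713*r^7 - 37.824246*r^6 - 71.396571*r^5 - 332.633412*r^4 - 374.745545*r^3 - 505.514646*r^2 - 262.043964*r - 162.771336)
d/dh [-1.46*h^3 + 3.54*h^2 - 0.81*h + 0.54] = -4.38*h^2 + 7.08*h - 0.81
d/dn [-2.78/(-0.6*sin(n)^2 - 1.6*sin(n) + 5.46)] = -(3.336*sin(n) + 4.448)*cos(n)/(0.6*sin(n)^2 + 1.6*sin(n) - 5.46)^2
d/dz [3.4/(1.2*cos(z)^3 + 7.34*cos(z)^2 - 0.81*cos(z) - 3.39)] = (12.24*cos(z)^2 + 49.912*cos(z) - 2.754)*sin(z)/(1.2*cos(z)^3 + 7.34*cos(z)^2 - 0.81*cos(z) - 3.39)^2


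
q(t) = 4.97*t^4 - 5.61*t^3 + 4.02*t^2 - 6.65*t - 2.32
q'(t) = 19.88*t^3 - 16.83*t^2 + 8.04*t - 6.65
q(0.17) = -3.36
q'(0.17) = -5.67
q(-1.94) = 137.07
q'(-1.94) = -230.74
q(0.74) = -5.82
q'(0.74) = -1.86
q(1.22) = -3.63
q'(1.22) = 14.21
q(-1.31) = 40.54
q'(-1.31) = -90.76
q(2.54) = 121.66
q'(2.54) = 230.97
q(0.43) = -4.71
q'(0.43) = -4.72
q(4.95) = 2366.69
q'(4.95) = 2031.96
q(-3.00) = 607.85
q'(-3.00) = -719.00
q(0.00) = -2.32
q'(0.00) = -6.65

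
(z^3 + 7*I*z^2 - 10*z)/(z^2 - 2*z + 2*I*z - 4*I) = z*(z + 5*I)/(z - 2)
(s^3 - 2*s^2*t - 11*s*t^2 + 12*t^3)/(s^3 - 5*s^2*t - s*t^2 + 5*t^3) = (s^2 - s*t - 12*t^2)/(s^2 - 4*s*t - 5*t^2)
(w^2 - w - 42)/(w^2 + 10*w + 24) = (w - 7)/(w + 4)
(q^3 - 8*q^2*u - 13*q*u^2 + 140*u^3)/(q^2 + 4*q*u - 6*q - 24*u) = (q^2 - 12*q*u + 35*u^2)/(q - 6)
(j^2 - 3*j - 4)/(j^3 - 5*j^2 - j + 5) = (j - 4)/(j^2 - 6*j + 5)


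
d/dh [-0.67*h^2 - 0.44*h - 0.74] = -1.34*h - 0.44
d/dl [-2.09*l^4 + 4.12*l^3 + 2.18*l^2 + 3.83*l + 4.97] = -8.36*l^3 + 12.36*l^2 + 4.36*l + 3.83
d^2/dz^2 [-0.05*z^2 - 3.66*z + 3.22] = -0.100000000000000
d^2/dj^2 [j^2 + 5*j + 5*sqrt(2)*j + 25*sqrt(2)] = 2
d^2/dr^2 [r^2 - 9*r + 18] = 2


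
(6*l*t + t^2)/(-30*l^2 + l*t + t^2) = t/(-5*l + t)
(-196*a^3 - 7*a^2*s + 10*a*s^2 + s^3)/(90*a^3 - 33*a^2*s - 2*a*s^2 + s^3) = (-196*a^3 - 7*a^2*s + 10*a*s^2 + s^3)/(90*a^3 - 33*a^2*s - 2*a*s^2 + s^3)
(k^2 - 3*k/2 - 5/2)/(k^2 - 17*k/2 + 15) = (k + 1)/(k - 6)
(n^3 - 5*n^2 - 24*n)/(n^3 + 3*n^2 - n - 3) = n*(n - 8)/(n^2 - 1)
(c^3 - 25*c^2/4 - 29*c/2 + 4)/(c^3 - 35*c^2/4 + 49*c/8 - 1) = 2*(c + 2)/(2*c - 1)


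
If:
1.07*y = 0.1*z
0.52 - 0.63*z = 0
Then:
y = 0.08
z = 0.83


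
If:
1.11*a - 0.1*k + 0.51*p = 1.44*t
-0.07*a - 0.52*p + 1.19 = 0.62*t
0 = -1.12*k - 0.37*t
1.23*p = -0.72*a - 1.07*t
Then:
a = -7.40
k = 1.07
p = 7.15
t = -3.24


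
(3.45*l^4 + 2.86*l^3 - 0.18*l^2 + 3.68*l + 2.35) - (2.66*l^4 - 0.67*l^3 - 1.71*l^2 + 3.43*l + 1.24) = 0.79*l^4 + 3.53*l^3 + 1.53*l^2 + 0.25*l + 1.11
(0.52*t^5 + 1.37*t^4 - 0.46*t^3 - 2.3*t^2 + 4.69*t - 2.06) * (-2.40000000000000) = -1.248*t^5 - 3.288*t^4 + 1.104*t^3 + 5.52*t^2 - 11.256*t + 4.944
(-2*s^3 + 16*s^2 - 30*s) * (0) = 0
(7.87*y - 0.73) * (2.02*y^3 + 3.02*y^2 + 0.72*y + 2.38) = 15.8974*y^4 + 22.2928*y^3 + 3.4618*y^2 + 18.205*y - 1.7374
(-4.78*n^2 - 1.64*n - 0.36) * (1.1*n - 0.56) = -5.258*n^3 + 0.8728*n^2 + 0.5224*n + 0.2016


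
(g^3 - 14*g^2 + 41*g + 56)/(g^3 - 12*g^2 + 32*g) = (g^2 - 6*g - 7)/(g*(g - 4))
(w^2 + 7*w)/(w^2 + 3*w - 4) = w*(w + 7)/(w^2 + 3*w - 4)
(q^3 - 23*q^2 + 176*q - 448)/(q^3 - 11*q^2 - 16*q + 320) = (q - 7)/(q + 5)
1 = 1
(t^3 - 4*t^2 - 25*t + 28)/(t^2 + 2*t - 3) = (t^2 - 3*t - 28)/(t + 3)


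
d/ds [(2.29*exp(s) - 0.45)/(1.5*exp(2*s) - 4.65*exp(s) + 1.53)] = (-3.435*exp(2*s) + 1.35*exp(s) + 1.4112)*exp(s)/(2.25*exp(4*s) - 13.95*exp(3*s) + 26.2125*exp(2*s) - 14.229*exp(s) + 2.3409)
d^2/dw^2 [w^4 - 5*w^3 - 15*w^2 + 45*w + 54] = 12*w^2 - 30*w - 30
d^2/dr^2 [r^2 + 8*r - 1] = 2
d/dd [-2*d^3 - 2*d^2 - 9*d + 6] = -6*d^2 - 4*d - 9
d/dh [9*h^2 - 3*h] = 18*h - 3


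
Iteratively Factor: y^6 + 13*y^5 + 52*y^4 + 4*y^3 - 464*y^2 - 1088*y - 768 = (y + 4)*(y^5 + 9*y^4 + 16*y^3 - 60*y^2 - 224*y - 192) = (y + 4)^2*(y^4 + 5*y^3 - 4*y^2 - 44*y - 48) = (y + 4)^3*(y^3 + y^2 - 8*y - 12) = (y + 2)*(y + 4)^3*(y^2 - y - 6) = (y + 2)^2*(y + 4)^3*(y - 3)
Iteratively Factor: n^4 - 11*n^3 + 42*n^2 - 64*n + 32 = (n - 4)*(n^3 - 7*n^2 + 14*n - 8) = (n - 4)*(n - 1)*(n^2 - 6*n + 8) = (n - 4)^2*(n - 1)*(n - 2)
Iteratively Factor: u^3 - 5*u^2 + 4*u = (u - 1)*(u^2 - 4*u) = (u - 4)*(u - 1)*(u)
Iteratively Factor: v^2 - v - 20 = (v + 4)*(v - 5)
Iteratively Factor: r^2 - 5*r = (r - 5)*(r)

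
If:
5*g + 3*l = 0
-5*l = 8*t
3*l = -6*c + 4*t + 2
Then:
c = 22*t/15 + 1/3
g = 24*t/25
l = -8*t/5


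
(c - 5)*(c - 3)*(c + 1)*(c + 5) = c^4 - 2*c^3 - 28*c^2 + 50*c + 75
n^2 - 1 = (n - 1)*(n + 1)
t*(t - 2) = t^2 - 2*t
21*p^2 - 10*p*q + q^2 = (-7*p + q)*(-3*p + q)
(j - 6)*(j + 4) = j^2 - 2*j - 24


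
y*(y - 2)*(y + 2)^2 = y^4 + 2*y^3 - 4*y^2 - 8*y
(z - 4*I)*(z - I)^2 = z^3 - 6*I*z^2 - 9*z + 4*I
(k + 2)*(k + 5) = k^2 + 7*k + 10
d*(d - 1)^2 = d^3 - 2*d^2 + d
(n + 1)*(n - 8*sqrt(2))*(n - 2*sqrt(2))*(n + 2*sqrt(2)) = n^4 - 8*sqrt(2)*n^3 + n^3 - 8*sqrt(2)*n^2 - 8*n^2 - 8*n + 64*sqrt(2)*n + 64*sqrt(2)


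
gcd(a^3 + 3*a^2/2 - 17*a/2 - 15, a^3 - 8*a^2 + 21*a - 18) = a - 3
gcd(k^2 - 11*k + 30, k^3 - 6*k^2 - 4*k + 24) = k - 6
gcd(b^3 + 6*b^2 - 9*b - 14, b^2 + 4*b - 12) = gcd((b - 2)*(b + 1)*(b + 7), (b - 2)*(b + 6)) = b - 2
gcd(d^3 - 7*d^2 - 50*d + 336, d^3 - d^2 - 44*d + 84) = d^2 + d - 42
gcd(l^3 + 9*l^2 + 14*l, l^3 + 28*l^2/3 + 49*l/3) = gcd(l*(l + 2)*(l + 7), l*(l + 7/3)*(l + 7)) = l^2 + 7*l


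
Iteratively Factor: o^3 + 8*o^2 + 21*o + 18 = (o + 2)*(o^2 + 6*o + 9) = (o + 2)*(o + 3)*(o + 3)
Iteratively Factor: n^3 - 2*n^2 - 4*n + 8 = (n - 2)*(n^2 - 4) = (n - 2)^2*(n + 2)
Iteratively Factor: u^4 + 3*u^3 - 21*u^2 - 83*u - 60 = (u + 3)*(u^3 - 21*u - 20) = (u + 1)*(u + 3)*(u^2 - u - 20) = (u + 1)*(u + 3)*(u + 4)*(u - 5)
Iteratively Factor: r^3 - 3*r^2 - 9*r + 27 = (r - 3)*(r^2 - 9) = (r - 3)*(r + 3)*(r - 3)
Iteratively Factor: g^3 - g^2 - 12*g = (g)*(g^2 - g - 12) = g*(g - 4)*(g + 3)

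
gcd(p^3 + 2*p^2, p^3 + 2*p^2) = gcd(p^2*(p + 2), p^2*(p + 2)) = p^3 + 2*p^2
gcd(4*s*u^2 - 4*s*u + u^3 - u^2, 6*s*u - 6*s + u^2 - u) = u - 1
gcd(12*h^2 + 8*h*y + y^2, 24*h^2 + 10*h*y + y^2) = 6*h + y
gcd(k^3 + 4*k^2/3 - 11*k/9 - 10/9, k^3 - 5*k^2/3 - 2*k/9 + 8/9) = k^2 - k/3 - 2/3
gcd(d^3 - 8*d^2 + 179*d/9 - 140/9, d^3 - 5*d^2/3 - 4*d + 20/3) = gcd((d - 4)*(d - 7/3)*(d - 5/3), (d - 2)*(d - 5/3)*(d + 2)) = d - 5/3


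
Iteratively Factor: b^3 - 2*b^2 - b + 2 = (b - 1)*(b^2 - b - 2) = (b - 1)*(b + 1)*(b - 2)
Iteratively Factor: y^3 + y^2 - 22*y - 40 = (y + 4)*(y^2 - 3*y - 10) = (y + 2)*(y + 4)*(y - 5)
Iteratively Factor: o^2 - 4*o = (o - 4)*(o)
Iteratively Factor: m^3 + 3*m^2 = (m)*(m^2 + 3*m) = m^2*(m + 3)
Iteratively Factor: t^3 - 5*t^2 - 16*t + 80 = (t + 4)*(t^2 - 9*t + 20) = (t - 5)*(t + 4)*(t - 4)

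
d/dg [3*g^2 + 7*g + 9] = 6*g + 7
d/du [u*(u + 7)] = 2*u + 7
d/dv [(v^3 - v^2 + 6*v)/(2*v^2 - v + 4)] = (2*v^4 - 2*v^3 + v^2 - 8*v + 24)/(4*v^4 - 4*v^3 + 17*v^2 - 8*v + 16)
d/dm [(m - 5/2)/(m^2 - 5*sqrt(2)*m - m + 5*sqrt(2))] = (m^2 - 5*sqrt(2)*m - m + (2*m - 5)*(-2*m + 1 + 5*sqrt(2))/2 + 5*sqrt(2))/(m^2 - 5*sqrt(2)*m - m + 5*sqrt(2))^2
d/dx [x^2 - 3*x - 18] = 2*x - 3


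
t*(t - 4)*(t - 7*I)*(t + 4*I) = t^4 - 4*t^3 - 3*I*t^3 + 28*t^2 + 12*I*t^2 - 112*t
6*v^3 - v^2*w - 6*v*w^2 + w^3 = (-6*v + w)*(-v + w)*(v + w)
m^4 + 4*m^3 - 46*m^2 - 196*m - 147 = (m - 7)*(m + 1)*(m + 3)*(m + 7)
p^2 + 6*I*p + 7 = (p - I)*(p + 7*I)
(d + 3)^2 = d^2 + 6*d + 9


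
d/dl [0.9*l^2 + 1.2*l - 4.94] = 1.8*l + 1.2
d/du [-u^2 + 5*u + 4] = 5 - 2*u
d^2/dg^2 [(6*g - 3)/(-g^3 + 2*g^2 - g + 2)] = 6*(-(2*g - 1)*(3*g^2 - 4*g + 1)^2 + (6*g^2 - 8*g + (2*g - 1)*(3*g - 2) + 2)*(g^3 - 2*g^2 + g - 2))/(g^3 - 2*g^2 + g - 2)^3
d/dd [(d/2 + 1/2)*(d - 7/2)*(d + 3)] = 3*d^2/2 + d/2 - 11/2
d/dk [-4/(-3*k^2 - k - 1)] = 4*(-6*k - 1)/(3*k^2 + k + 1)^2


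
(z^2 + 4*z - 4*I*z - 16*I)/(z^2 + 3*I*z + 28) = (z + 4)/(z + 7*I)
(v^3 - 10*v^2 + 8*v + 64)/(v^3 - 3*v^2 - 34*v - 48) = (v - 4)/(v + 3)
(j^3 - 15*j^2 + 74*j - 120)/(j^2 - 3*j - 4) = (j^2 - 11*j + 30)/(j + 1)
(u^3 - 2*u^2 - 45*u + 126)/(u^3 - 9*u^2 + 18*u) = (u + 7)/u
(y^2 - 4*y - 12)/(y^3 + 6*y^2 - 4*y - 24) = (y - 6)/(y^2 + 4*y - 12)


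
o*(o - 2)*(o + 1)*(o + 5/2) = o^4 + 3*o^3/2 - 9*o^2/2 - 5*o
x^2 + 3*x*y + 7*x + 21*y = (x + 7)*(x + 3*y)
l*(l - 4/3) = l^2 - 4*l/3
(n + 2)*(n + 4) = n^2 + 6*n + 8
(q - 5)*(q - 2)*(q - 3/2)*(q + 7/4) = q^4 - 27*q^3/4 + 45*q^2/8 + 167*q/8 - 105/4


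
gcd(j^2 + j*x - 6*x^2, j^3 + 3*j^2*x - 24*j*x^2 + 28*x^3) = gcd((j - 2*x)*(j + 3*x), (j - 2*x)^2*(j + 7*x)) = -j + 2*x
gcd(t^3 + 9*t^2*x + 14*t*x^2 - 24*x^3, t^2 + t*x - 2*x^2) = -t + x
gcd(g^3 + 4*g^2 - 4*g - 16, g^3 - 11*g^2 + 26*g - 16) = g - 2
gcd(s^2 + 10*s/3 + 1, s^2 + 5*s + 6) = s + 3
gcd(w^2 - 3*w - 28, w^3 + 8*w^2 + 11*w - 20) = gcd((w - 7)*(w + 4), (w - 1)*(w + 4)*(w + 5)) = w + 4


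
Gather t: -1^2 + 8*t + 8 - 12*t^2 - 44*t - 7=-12*t^2 - 36*t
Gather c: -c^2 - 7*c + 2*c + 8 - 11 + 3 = -c^2 - 5*c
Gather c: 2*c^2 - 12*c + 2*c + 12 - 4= 2*c^2 - 10*c + 8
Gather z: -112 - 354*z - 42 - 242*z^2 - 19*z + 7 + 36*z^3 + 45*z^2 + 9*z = 36*z^3 - 197*z^2 - 364*z - 147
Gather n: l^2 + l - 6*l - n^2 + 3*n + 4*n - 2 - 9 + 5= l^2 - 5*l - n^2 + 7*n - 6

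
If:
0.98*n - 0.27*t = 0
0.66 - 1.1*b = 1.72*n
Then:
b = 0.6 - 0.430797773654917*t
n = 0.275510204081633*t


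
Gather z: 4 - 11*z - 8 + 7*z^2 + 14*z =7*z^2 + 3*z - 4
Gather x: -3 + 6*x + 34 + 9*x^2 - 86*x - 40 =9*x^2 - 80*x - 9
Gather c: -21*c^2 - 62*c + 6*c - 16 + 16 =-21*c^2 - 56*c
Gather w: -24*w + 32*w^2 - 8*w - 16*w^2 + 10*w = 16*w^2 - 22*w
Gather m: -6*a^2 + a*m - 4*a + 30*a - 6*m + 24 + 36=-6*a^2 + 26*a + m*(a - 6) + 60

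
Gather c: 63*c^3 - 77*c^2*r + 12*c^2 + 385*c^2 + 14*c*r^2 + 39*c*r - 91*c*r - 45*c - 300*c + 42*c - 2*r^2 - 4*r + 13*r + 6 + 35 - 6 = 63*c^3 + c^2*(397 - 77*r) + c*(14*r^2 - 52*r - 303) - 2*r^2 + 9*r + 35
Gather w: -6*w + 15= 15 - 6*w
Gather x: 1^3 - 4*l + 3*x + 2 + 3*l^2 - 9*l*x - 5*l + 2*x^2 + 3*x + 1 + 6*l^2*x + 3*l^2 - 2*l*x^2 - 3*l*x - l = 6*l^2 - 10*l + x^2*(2 - 2*l) + x*(6*l^2 - 12*l + 6) + 4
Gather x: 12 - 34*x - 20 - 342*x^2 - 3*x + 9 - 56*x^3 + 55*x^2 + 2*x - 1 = -56*x^3 - 287*x^2 - 35*x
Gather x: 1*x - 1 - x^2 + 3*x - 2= -x^2 + 4*x - 3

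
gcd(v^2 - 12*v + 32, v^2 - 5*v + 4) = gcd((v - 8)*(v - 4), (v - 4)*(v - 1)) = v - 4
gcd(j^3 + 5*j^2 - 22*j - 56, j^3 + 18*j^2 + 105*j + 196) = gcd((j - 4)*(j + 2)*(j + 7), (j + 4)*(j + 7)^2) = j + 7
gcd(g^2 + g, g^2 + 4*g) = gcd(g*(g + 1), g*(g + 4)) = g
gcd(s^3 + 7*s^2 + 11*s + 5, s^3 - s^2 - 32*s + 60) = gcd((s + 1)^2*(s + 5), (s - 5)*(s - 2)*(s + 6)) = 1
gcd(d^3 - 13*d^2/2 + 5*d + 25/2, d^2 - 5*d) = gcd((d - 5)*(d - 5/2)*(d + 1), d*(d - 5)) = d - 5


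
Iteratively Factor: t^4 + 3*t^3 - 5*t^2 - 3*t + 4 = (t - 1)*(t^3 + 4*t^2 - t - 4) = (t - 1)*(t + 1)*(t^2 + 3*t - 4) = (t - 1)*(t + 1)*(t + 4)*(t - 1)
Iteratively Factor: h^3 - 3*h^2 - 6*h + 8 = (h - 4)*(h^2 + h - 2) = (h - 4)*(h + 2)*(h - 1)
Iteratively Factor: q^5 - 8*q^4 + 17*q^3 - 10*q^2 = (q - 1)*(q^4 - 7*q^3 + 10*q^2) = q*(q - 1)*(q^3 - 7*q^2 + 10*q) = q^2*(q - 1)*(q^2 - 7*q + 10) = q^2*(q - 5)*(q - 1)*(q - 2)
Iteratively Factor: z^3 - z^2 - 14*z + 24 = (z - 2)*(z^2 + z - 12) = (z - 3)*(z - 2)*(z + 4)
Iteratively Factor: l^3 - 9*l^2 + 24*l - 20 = (l - 5)*(l^2 - 4*l + 4) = (l - 5)*(l - 2)*(l - 2)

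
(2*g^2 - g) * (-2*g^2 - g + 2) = -4*g^4 + 5*g^2 - 2*g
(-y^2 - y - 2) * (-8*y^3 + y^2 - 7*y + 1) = 8*y^5 + 7*y^4 + 22*y^3 + 4*y^2 + 13*y - 2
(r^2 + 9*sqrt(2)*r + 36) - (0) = r^2 + 9*sqrt(2)*r + 36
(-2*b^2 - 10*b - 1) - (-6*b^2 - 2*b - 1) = 4*b^2 - 8*b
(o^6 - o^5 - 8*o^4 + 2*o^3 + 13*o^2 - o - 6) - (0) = o^6 - o^5 - 8*o^4 + 2*o^3 + 13*o^2 - o - 6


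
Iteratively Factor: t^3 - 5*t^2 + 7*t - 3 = (t - 3)*(t^2 - 2*t + 1) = (t - 3)*(t - 1)*(t - 1)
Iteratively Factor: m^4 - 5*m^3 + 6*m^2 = (m - 2)*(m^3 - 3*m^2) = m*(m - 2)*(m^2 - 3*m) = m^2*(m - 2)*(m - 3)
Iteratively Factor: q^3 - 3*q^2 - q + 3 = (q - 3)*(q^2 - 1) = (q - 3)*(q - 1)*(q + 1)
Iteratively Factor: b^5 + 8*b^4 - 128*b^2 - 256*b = (b)*(b^4 + 8*b^3 - 128*b - 256) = b*(b - 4)*(b^3 + 12*b^2 + 48*b + 64) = b*(b - 4)*(b + 4)*(b^2 + 8*b + 16) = b*(b - 4)*(b + 4)^2*(b + 4)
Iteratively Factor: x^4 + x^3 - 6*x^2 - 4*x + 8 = (x - 2)*(x^3 + 3*x^2 - 4) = (x - 2)*(x - 1)*(x^2 + 4*x + 4) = (x - 2)*(x - 1)*(x + 2)*(x + 2)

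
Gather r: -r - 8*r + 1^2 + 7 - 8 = -9*r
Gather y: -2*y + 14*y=12*y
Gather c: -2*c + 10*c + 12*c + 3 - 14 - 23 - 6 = 20*c - 40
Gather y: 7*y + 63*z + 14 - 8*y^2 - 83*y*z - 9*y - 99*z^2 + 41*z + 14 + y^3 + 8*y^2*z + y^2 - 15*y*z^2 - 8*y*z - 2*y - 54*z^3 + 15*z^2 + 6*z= y^3 + y^2*(8*z - 7) + y*(-15*z^2 - 91*z - 4) - 54*z^3 - 84*z^2 + 110*z + 28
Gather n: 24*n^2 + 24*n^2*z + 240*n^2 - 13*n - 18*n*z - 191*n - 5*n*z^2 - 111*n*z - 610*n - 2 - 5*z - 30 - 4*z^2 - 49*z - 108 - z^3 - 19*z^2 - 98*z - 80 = n^2*(24*z + 264) + n*(-5*z^2 - 129*z - 814) - z^3 - 23*z^2 - 152*z - 220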